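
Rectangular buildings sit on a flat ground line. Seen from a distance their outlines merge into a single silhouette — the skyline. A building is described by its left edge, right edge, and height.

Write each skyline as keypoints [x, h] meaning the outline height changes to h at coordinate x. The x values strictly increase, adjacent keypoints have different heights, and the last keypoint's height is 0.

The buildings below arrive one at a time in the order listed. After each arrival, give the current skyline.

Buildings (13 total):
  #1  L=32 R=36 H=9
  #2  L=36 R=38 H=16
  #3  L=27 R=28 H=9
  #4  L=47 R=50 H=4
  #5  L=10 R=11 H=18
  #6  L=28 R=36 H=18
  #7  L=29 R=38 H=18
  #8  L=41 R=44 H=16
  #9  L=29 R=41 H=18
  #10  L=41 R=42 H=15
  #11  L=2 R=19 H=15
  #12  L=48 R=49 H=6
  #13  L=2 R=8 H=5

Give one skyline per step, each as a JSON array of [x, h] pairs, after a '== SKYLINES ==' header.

== SKYLINES ==
[[32,9],[36,0]]
[[32,9],[36,16],[38,0]]
[[27,9],[28,0],[32,9],[36,16],[38,0]]
[[27,9],[28,0],[32,9],[36,16],[38,0],[47,4],[50,0]]
[[10,18],[11,0],[27,9],[28,0],[32,9],[36,16],[38,0],[47,4],[50,0]]
[[10,18],[11,0],[27,9],[28,18],[36,16],[38,0],[47,4],[50,0]]
[[10,18],[11,0],[27,9],[28,18],[38,0],[47,4],[50,0]]
[[10,18],[11,0],[27,9],[28,18],[38,0],[41,16],[44,0],[47,4],[50,0]]
[[10,18],[11,0],[27,9],[28,18],[41,16],[44,0],[47,4],[50,0]]
[[10,18],[11,0],[27,9],[28,18],[41,16],[44,0],[47,4],[50,0]]
[[2,15],[10,18],[11,15],[19,0],[27,9],[28,18],[41,16],[44,0],[47,4],[50,0]]
[[2,15],[10,18],[11,15],[19,0],[27,9],[28,18],[41,16],[44,0],[47,4],[48,6],[49,4],[50,0]]
[[2,15],[10,18],[11,15],[19,0],[27,9],[28,18],[41,16],[44,0],[47,4],[48,6],[49,4],[50,0]]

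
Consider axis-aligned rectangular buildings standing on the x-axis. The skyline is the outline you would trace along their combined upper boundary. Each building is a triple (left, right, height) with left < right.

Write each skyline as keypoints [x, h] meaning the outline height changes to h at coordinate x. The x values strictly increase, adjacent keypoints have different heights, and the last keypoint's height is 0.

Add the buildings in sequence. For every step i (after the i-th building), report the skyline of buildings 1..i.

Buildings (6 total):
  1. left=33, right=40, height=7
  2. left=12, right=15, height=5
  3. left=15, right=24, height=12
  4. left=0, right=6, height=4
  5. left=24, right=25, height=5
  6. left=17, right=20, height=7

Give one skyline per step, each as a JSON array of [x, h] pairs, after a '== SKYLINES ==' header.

== SKYLINES ==
[[33,7],[40,0]]
[[12,5],[15,0],[33,7],[40,0]]
[[12,5],[15,12],[24,0],[33,7],[40,0]]
[[0,4],[6,0],[12,5],[15,12],[24,0],[33,7],[40,0]]
[[0,4],[6,0],[12,5],[15,12],[24,5],[25,0],[33,7],[40,0]]
[[0,4],[6,0],[12,5],[15,12],[24,5],[25,0],[33,7],[40,0]]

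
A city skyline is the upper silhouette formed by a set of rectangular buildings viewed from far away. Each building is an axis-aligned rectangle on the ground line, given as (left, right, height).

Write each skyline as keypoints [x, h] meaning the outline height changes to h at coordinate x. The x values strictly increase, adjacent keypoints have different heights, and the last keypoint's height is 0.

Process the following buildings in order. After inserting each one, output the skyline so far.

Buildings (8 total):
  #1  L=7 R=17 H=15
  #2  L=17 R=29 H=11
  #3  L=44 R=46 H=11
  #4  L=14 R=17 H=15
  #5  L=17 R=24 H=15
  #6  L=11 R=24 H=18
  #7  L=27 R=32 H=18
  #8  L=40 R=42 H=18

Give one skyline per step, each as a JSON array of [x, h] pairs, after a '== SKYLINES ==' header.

== SKYLINES ==
[[7,15],[17,0]]
[[7,15],[17,11],[29,0]]
[[7,15],[17,11],[29,0],[44,11],[46,0]]
[[7,15],[17,11],[29,0],[44,11],[46,0]]
[[7,15],[24,11],[29,0],[44,11],[46,0]]
[[7,15],[11,18],[24,11],[29,0],[44,11],[46,0]]
[[7,15],[11,18],[24,11],[27,18],[32,0],[44,11],[46,0]]
[[7,15],[11,18],[24,11],[27,18],[32,0],[40,18],[42,0],[44,11],[46,0]]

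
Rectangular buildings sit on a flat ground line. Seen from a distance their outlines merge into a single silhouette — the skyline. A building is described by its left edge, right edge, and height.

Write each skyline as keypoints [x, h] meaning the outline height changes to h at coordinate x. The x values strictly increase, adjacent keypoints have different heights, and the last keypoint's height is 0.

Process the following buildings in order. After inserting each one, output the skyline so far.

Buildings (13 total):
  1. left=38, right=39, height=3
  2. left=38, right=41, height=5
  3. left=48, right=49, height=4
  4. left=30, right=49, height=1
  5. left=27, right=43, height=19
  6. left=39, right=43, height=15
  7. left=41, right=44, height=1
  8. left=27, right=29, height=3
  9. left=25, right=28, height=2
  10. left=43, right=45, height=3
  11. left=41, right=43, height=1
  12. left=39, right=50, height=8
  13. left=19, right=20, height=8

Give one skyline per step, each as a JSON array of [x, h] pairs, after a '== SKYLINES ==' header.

== SKYLINES ==
[[38,3],[39,0]]
[[38,5],[41,0]]
[[38,5],[41,0],[48,4],[49,0]]
[[30,1],[38,5],[41,1],[48,4],[49,0]]
[[27,19],[43,1],[48,4],[49,0]]
[[27,19],[43,1],[48,4],[49,0]]
[[27,19],[43,1],[48,4],[49,0]]
[[27,19],[43,1],[48,4],[49,0]]
[[25,2],[27,19],[43,1],[48,4],[49,0]]
[[25,2],[27,19],[43,3],[45,1],[48,4],[49,0]]
[[25,2],[27,19],[43,3],[45,1],[48,4],[49,0]]
[[25,2],[27,19],[43,8],[50,0]]
[[19,8],[20,0],[25,2],[27,19],[43,8],[50,0]]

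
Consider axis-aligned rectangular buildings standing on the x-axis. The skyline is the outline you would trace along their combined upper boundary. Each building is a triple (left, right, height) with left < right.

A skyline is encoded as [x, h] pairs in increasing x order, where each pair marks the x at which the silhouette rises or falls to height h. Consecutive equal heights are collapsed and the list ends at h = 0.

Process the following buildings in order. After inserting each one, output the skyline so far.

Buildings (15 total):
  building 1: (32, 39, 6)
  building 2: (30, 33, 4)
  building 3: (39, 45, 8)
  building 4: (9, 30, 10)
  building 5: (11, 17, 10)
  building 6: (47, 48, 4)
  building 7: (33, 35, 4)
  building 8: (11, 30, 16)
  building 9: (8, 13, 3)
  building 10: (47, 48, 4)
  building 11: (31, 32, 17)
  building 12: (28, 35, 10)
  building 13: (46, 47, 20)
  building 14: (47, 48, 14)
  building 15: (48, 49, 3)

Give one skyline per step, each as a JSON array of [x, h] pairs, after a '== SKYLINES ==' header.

== SKYLINES ==
[[32,6],[39,0]]
[[30,4],[32,6],[39,0]]
[[30,4],[32,6],[39,8],[45,0]]
[[9,10],[30,4],[32,6],[39,8],[45,0]]
[[9,10],[30,4],[32,6],[39,8],[45,0]]
[[9,10],[30,4],[32,6],[39,8],[45,0],[47,4],[48,0]]
[[9,10],[30,4],[32,6],[39,8],[45,0],[47,4],[48,0]]
[[9,10],[11,16],[30,4],[32,6],[39,8],[45,0],[47,4],[48,0]]
[[8,3],[9,10],[11,16],[30,4],[32,6],[39,8],[45,0],[47,4],[48,0]]
[[8,3],[9,10],[11,16],[30,4],[32,6],[39,8],[45,0],[47,4],[48,0]]
[[8,3],[9,10],[11,16],[30,4],[31,17],[32,6],[39,8],[45,0],[47,4],[48,0]]
[[8,3],[9,10],[11,16],[30,10],[31,17],[32,10],[35,6],[39,8],[45,0],[47,4],[48,0]]
[[8,3],[9,10],[11,16],[30,10],[31,17],[32,10],[35,6],[39,8],[45,0],[46,20],[47,4],[48,0]]
[[8,3],[9,10],[11,16],[30,10],[31,17],[32,10],[35,6],[39,8],[45,0],[46,20],[47,14],[48,0]]
[[8,3],[9,10],[11,16],[30,10],[31,17],[32,10],[35,6],[39,8],[45,0],[46,20],[47,14],[48,3],[49,0]]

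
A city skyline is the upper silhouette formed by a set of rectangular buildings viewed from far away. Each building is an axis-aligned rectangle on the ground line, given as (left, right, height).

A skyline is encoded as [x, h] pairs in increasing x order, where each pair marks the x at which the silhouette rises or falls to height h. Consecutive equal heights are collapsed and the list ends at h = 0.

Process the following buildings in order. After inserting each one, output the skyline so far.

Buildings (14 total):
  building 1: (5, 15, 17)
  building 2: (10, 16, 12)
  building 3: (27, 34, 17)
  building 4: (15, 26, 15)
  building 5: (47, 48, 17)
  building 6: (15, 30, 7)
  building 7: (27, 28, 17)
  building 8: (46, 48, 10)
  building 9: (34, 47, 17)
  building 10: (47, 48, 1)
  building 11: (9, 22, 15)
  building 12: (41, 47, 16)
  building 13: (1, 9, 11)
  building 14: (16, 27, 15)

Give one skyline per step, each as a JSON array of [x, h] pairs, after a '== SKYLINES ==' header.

== SKYLINES ==
[[5,17],[15,0]]
[[5,17],[15,12],[16,0]]
[[5,17],[15,12],[16,0],[27,17],[34,0]]
[[5,17],[15,15],[26,0],[27,17],[34,0]]
[[5,17],[15,15],[26,0],[27,17],[34,0],[47,17],[48,0]]
[[5,17],[15,15],[26,7],[27,17],[34,0],[47,17],[48,0]]
[[5,17],[15,15],[26,7],[27,17],[34,0],[47,17],[48,0]]
[[5,17],[15,15],[26,7],[27,17],[34,0],[46,10],[47,17],[48,0]]
[[5,17],[15,15],[26,7],[27,17],[48,0]]
[[5,17],[15,15],[26,7],[27,17],[48,0]]
[[5,17],[15,15],[26,7],[27,17],[48,0]]
[[5,17],[15,15],[26,7],[27,17],[48,0]]
[[1,11],[5,17],[15,15],[26,7],[27,17],[48,0]]
[[1,11],[5,17],[15,15],[27,17],[48,0]]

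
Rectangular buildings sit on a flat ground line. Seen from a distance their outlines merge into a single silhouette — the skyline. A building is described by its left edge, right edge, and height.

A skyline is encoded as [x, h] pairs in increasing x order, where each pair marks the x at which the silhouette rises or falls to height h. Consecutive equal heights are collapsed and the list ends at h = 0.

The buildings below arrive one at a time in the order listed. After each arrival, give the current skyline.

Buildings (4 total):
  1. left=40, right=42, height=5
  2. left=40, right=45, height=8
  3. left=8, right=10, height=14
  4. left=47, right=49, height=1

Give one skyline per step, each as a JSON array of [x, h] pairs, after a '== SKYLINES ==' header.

== SKYLINES ==
[[40,5],[42,0]]
[[40,8],[45,0]]
[[8,14],[10,0],[40,8],[45,0]]
[[8,14],[10,0],[40,8],[45,0],[47,1],[49,0]]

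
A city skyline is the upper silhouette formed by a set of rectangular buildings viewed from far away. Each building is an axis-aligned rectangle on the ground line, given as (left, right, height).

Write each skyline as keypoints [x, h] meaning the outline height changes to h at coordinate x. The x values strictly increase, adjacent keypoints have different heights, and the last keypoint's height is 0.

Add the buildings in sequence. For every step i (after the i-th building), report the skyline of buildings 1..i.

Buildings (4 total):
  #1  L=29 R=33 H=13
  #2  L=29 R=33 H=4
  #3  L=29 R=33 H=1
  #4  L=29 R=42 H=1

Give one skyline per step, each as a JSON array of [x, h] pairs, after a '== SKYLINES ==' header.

== SKYLINES ==
[[29,13],[33,0]]
[[29,13],[33,0]]
[[29,13],[33,0]]
[[29,13],[33,1],[42,0]]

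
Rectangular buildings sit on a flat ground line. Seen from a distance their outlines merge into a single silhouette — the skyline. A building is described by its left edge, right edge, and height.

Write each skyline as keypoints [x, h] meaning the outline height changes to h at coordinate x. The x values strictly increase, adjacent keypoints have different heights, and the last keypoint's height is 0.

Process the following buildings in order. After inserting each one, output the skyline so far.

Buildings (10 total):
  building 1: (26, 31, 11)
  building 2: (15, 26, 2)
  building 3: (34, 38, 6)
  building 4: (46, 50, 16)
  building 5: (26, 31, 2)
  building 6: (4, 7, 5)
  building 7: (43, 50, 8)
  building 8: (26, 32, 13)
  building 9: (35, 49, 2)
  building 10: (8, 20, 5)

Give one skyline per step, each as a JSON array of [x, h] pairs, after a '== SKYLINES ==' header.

== SKYLINES ==
[[26,11],[31,0]]
[[15,2],[26,11],[31,0]]
[[15,2],[26,11],[31,0],[34,6],[38,0]]
[[15,2],[26,11],[31,0],[34,6],[38,0],[46,16],[50,0]]
[[15,2],[26,11],[31,0],[34,6],[38,0],[46,16],[50,0]]
[[4,5],[7,0],[15,2],[26,11],[31,0],[34,6],[38,0],[46,16],[50,0]]
[[4,5],[7,0],[15,2],[26,11],[31,0],[34,6],[38,0],[43,8],[46,16],[50,0]]
[[4,5],[7,0],[15,2],[26,13],[32,0],[34,6],[38,0],[43,8],[46,16],[50,0]]
[[4,5],[7,0],[15,2],[26,13],[32,0],[34,6],[38,2],[43,8],[46,16],[50,0]]
[[4,5],[7,0],[8,5],[20,2],[26,13],[32,0],[34,6],[38,2],[43,8],[46,16],[50,0]]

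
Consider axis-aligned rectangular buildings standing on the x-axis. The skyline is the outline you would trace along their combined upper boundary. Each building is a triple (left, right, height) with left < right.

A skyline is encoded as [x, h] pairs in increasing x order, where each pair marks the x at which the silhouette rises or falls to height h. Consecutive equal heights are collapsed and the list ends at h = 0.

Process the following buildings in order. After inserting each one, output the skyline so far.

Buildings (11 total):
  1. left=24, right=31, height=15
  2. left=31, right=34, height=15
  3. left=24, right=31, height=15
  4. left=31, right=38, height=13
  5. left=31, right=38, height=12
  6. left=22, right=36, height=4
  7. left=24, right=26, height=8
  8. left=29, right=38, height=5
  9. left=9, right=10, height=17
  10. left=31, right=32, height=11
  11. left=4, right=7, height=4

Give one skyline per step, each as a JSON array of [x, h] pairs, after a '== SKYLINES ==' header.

== SKYLINES ==
[[24,15],[31,0]]
[[24,15],[34,0]]
[[24,15],[34,0]]
[[24,15],[34,13],[38,0]]
[[24,15],[34,13],[38,0]]
[[22,4],[24,15],[34,13],[38,0]]
[[22,4],[24,15],[34,13],[38,0]]
[[22,4],[24,15],[34,13],[38,0]]
[[9,17],[10,0],[22,4],[24,15],[34,13],[38,0]]
[[9,17],[10,0],[22,4],[24,15],[34,13],[38,0]]
[[4,4],[7,0],[9,17],[10,0],[22,4],[24,15],[34,13],[38,0]]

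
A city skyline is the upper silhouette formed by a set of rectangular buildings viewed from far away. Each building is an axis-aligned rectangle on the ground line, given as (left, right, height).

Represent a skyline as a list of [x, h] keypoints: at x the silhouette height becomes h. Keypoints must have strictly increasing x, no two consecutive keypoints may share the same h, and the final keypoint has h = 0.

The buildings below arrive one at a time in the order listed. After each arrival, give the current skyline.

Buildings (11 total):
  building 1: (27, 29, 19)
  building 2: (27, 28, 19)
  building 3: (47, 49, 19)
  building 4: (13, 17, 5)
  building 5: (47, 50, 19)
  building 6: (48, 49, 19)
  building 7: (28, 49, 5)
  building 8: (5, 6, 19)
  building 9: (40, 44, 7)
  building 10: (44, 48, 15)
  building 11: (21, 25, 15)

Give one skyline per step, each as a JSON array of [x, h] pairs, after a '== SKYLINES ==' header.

== SKYLINES ==
[[27,19],[29,0]]
[[27,19],[29,0]]
[[27,19],[29,0],[47,19],[49,0]]
[[13,5],[17,0],[27,19],[29,0],[47,19],[49,0]]
[[13,5],[17,0],[27,19],[29,0],[47,19],[50,0]]
[[13,5],[17,0],[27,19],[29,0],[47,19],[50,0]]
[[13,5],[17,0],[27,19],[29,5],[47,19],[50,0]]
[[5,19],[6,0],[13,5],[17,0],[27,19],[29,5],[47,19],[50,0]]
[[5,19],[6,0],[13,5],[17,0],[27,19],[29,5],[40,7],[44,5],[47,19],[50,0]]
[[5,19],[6,0],[13,5],[17,0],[27,19],[29,5],[40,7],[44,15],[47,19],[50,0]]
[[5,19],[6,0],[13,5],[17,0],[21,15],[25,0],[27,19],[29,5],[40,7],[44,15],[47,19],[50,0]]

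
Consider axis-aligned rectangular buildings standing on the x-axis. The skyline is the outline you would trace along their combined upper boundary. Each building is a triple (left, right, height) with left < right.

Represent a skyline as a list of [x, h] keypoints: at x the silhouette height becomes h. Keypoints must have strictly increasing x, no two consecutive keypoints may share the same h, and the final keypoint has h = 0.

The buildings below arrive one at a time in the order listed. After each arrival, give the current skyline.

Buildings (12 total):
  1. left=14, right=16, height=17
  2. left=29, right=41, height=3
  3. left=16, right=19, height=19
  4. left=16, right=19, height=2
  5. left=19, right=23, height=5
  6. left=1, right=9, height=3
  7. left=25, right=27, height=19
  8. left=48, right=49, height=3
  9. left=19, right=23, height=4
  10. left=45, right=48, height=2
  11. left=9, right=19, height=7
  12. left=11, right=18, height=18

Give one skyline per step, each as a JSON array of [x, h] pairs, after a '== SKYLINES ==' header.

== SKYLINES ==
[[14,17],[16,0]]
[[14,17],[16,0],[29,3],[41,0]]
[[14,17],[16,19],[19,0],[29,3],[41,0]]
[[14,17],[16,19],[19,0],[29,3],[41,0]]
[[14,17],[16,19],[19,5],[23,0],[29,3],[41,0]]
[[1,3],[9,0],[14,17],[16,19],[19,5],[23,0],[29,3],[41,0]]
[[1,3],[9,0],[14,17],[16,19],[19,5],[23,0],[25,19],[27,0],[29,3],[41,0]]
[[1,3],[9,0],[14,17],[16,19],[19,5],[23,0],[25,19],[27,0],[29,3],[41,0],[48,3],[49,0]]
[[1,3],[9,0],[14,17],[16,19],[19,5],[23,0],[25,19],[27,0],[29,3],[41,0],[48,3],[49,0]]
[[1,3],[9,0],[14,17],[16,19],[19,5],[23,0],[25,19],[27,0],[29,3],[41,0],[45,2],[48,3],[49,0]]
[[1,3],[9,7],[14,17],[16,19],[19,5],[23,0],[25,19],[27,0],[29,3],[41,0],[45,2],[48,3],[49,0]]
[[1,3],[9,7],[11,18],[16,19],[19,5],[23,0],[25,19],[27,0],[29,3],[41,0],[45,2],[48,3],[49,0]]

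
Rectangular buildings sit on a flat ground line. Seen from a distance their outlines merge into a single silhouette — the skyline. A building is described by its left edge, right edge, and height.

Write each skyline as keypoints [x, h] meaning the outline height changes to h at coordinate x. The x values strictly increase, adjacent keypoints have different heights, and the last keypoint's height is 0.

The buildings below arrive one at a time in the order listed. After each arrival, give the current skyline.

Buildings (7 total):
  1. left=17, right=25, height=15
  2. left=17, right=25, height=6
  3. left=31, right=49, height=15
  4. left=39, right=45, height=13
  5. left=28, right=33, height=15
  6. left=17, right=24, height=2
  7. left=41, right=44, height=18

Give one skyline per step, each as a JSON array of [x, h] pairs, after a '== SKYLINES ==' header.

== SKYLINES ==
[[17,15],[25,0]]
[[17,15],[25,0]]
[[17,15],[25,0],[31,15],[49,0]]
[[17,15],[25,0],[31,15],[49,0]]
[[17,15],[25,0],[28,15],[49,0]]
[[17,15],[25,0],[28,15],[49,0]]
[[17,15],[25,0],[28,15],[41,18],[44,15],[49,0]]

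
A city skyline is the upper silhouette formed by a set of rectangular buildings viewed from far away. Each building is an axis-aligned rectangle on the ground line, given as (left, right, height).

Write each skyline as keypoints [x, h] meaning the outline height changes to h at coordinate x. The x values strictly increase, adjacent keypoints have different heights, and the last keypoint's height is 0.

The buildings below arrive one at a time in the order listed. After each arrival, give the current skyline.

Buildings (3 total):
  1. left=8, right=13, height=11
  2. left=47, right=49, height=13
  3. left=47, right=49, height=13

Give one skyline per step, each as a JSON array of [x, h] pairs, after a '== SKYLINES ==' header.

== SKYLINES ==
[[8,11],[13,0]]
[[8,11],[13,0],[47,13],[49,0]]
[[8,11],[13,0],[47,13],[49,0]]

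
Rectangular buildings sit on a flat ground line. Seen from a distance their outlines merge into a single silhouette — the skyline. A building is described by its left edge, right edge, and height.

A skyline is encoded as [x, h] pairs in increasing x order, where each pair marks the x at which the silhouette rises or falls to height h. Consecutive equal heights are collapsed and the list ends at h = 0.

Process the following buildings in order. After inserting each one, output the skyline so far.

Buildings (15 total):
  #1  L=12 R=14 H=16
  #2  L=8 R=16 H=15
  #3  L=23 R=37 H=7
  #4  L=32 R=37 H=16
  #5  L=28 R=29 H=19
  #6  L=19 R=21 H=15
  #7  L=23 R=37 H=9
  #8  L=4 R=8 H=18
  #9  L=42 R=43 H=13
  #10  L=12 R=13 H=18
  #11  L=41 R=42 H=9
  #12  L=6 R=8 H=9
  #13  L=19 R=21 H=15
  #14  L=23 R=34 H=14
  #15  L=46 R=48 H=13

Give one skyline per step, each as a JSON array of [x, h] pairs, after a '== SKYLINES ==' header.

== SKYLINES ==
[[12,16],[14,0]]
[[8,15],[12,16],[14,15],[16,0]]
[[8,15],[12,16],[14,15],[16,0],[23,7],[37,0]]
[[8,15],[12,16],[14,15],[16,0],[23,7],[32,16],[37,0]]
[[8,15],[12,16],[14,15],[16,0],[23,7],[28,19],[29,7],[32,16],[37,0]]
[[8,15],[12,16],[14,15],[16,0],[19,15],[21,0],[23,7],[28,19],[29,7],[32,16],[37,0]]
[[8,15],[12,16],[14,15],[16,0],[19,15],[21,0],[23,9],[28,19],[29,9],[32,16],[37,0]]
[[4,18],[8,15],[12,16],[14,15],[16,0],[19,15],[21,0],[23,9],[28,19],[29,9],[32,16],[37,0]]
[[4,18],[8,15],[12,16],[14,15],[16,0],[19,15],[21,0],[23,9],[28,19],[29,9],[32,16],[37,0],[42,13],[43,0]]
[[4,18],[8,15],[12,18],[13,16],[14,15],[16,0],[19,15],[21,0],[23,9],[28,19],[29,9],[32,16],[37,0],[42,13],[43,0]]
[[4,18],[8,15],[12,18],[13,16],[14,15],[16,0],[19,15],[21,0],[23,9],[28,19],[29,9],[32,16],[37,0],[41,9],[42,13],[43,0]]
[[4,18],[8,15],[12,18],[13,16],[14,15],[16,0],[19,15],[21,0],[23,9],[28,19],[29,9],[32,16],[37,0],[41,9],[42,13],[43,0]]
[[4,18],[8,15],[12,18],[13,16],[14,15],[16,0],[19,15],[21,0],[23,9],[28,19],[29,9],[32,16],[37,0],[41,9],[42,13],[43,0]]
[[4,18],[8,15],[12,18],[13,16],[14,15],[16,0],[19,15],[21,0],[23,14],[28,19],[29,14],[32,16],[37,0],[41,9],[42,13],[43,0]]
[[4,18],[8,15],[12,18],[13,16],[14,15],[16,0],[19,15],[21,0],[23,14],[28,19],[29,14],[32,16],[37,0],[41,9],[42,13],[43,0],[46,13],[48,0]]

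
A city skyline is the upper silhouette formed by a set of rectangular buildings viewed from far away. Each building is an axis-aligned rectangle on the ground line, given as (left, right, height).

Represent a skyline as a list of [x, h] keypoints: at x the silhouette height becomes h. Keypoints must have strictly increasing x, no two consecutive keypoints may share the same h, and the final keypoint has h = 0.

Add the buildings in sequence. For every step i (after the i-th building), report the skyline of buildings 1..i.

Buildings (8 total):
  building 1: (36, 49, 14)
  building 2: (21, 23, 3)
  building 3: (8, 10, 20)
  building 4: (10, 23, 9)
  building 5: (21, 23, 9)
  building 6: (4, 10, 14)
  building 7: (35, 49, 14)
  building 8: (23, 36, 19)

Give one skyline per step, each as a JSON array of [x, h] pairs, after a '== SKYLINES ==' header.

== SKYLINES ==
[[36,14],[49,0]]
[[21,3],[23,0],[36,14],[49,0]]
[[8,20],[10,0],[21,3],[23,0],[36,14],[49,0]]
[[8,20],[10,9],[23,0],[36,14],[49,0]]
[[8,20],[10,9],[23,0],[36,14],[49,0]]
[[4,14],[8,20],[10,9],[23,0],[36,14],[49,0]]
[[4,14],[8,20],[10,9],[23,0],[35,14],[49,0]]
[[4,14],[8,20],[10,9],[23,19],[36,14],[49,0]]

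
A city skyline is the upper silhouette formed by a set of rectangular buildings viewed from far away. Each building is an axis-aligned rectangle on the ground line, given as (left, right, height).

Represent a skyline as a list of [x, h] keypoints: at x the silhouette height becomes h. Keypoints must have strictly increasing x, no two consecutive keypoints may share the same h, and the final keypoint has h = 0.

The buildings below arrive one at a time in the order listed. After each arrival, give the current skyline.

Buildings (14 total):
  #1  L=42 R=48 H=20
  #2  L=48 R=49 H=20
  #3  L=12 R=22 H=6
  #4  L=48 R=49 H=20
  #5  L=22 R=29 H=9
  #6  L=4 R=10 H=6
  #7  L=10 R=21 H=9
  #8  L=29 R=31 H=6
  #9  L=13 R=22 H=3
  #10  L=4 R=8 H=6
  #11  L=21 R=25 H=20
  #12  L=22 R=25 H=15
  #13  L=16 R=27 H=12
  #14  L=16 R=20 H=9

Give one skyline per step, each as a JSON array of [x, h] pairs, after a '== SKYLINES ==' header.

== SKYLINES ==
[[42,20],[48,0]]
[[42,20],[49,0]]
[[12,6],[22,0],[42,20],[49,0]]
[[12,6],[22,0],[42,20],[49,0]]
[[12,6],[22,9],[29,0],[42,20],[49,0]]
[[4,6],[10,0],[12,6],[22,9],[29,0],[42,20],[49,0]]
[[4,6],[10,9],[21,6],[22,9],[29,0],[42,20],[49,0]]
[[4,6],[10,9],[21,6],[22,9],[29,6],[31,0],[42,20],[49,0]]
[[4,6],[10,9],[21,6],[22,9],[29,6],[31,0],[42,20],[49,0]]
[[4,6],[10,9],[21,6],[22,9],[29,6],[31,0],[42,20],[49,0]]
[[4,6],[10,9],[21,20],[25,9],[29,6],[31,0],[42,20],[49,0]]
[[4,6],[10,9],[21,20],[25,9],[29,6],[31,0],[42,20],[49,0]]
[[4,6],[10,9],[16,12],[21,20],[25,12],[27,9],[29,6],[31,0],[42,20],[49,0]]
[[4,6],[10,9],[16,12],[21,20],[25,12],[27,9],[29,6],[31,0],[42,20],[49,0]]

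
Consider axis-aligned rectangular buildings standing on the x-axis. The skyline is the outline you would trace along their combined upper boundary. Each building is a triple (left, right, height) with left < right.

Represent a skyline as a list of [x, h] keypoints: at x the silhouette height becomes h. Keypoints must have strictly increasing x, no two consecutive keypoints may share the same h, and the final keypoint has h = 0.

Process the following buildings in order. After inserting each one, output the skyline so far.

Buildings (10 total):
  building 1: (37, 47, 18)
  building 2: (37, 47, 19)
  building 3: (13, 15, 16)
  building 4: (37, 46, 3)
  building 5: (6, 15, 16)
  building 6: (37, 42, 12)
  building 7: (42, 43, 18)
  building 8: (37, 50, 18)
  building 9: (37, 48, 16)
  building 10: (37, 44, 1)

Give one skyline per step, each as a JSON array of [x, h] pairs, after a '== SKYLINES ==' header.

== SKYLINES ==
[[37,18],[47,0]]
[[37,19],[47,0]]
[[13,16],[15,0],[37,19],[47,0]]
[[13,16],[15,0],[37,19],[47,0]]
[[6,16],[15,0],[37,19],[47,0]]
[[6,16],[15,0],[37,19],[47,0]]
[[6,16],[15,0],[37,19],[47,0]]
[[6,16],[15,0],[37,19],[47,18],[50,0]]
[[6,16],[15,0],[37,19],[47,18],[50,0]]
[[6,16],[15,0],[37,19],[47,18],[50,0]]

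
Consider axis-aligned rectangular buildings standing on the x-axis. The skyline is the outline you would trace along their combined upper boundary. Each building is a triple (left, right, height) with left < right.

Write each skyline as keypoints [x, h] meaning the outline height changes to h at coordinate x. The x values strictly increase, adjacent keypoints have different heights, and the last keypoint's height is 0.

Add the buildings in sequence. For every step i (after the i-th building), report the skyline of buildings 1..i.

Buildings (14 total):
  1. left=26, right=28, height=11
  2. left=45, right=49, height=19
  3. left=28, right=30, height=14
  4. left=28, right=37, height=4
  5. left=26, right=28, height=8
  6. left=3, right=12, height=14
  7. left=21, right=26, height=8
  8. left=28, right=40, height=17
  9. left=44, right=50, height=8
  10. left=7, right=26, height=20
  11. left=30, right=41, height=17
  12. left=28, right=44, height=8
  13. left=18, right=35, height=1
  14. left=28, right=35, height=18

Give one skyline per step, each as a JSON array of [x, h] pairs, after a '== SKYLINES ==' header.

== SKYLINES ==
[[26,11],[28,0]]
[[26,11],[28,0],[45,19],[49,0]]
[[26,11],[28,14],[30,0],[45,19],[49,0]]
[[26,11],[28,14],[30,4],[37,0],[45,19],[49,0]]
[[26,11],[28,14],[30,4],[37,0],[45,19],[49,0]]
[[3,14],[12,0],[26,11],[28,14],[30,4],[37,0],[45,19],[49,0]]
[[3,14],[12,0],[21,8],[26,11],[28,14],[30,4],[37,0],[45,19],[49,0]]
[[3,14],[12,0],[21,8],[26,11],[28,17],[40,0],[45,19],[49,0]]
[[3,14],[12,0],[21,8],[26,11],[28,17],[40,0],[44,8],[45,19],[49,8],[50,0]]
[[3,14],[7,20],[26,11],[28,17],[40,0],[44,8],[45,19],[49,8],[50,0]]
[[3,14],[7,20],[26,11],[28,17],[41,0],[44,8],[45,19],[49,8],[50,0]]
[[3,14],[7,20],[26,11],[28,17],[41,8],[45,19],[49,8],[50,0]]
[[3,14],[7,20],[26,11],[28,17],[41,8],[45,19],[49,8],[50,0]]
[[3,14],[7,20],[26,11],[28,18],[35,17],[41,8],[45,19],[49,8],[50,0]]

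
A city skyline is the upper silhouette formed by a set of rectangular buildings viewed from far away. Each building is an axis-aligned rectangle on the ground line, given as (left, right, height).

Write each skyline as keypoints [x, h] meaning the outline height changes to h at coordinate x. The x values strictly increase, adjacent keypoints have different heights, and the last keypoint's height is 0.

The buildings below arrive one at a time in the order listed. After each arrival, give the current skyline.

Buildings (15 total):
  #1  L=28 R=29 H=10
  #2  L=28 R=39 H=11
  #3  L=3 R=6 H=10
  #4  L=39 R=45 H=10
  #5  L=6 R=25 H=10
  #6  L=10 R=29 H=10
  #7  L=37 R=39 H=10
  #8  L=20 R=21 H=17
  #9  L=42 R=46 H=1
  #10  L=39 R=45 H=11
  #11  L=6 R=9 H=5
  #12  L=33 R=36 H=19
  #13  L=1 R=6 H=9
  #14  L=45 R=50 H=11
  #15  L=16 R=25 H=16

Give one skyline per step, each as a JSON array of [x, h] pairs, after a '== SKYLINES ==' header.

== SKYLINES ==
[[28,10],[29,0]]
[[28,11],[39,0]]
[[3,10],[6,0],[28,11],[39,0]]
[[3,10],[6,0],[28,11],[39,10],[45,0]]
[[3,10],[25,0],[28,11],[39,10],[45,0]]
[[3,10],[28,11],[39,10],[45,0]]
[[3,10],[28,11],[39,10],[45,0]]
[[3,10],[20,17],[21,10],[28,11],[39,10],[45,0]]
[[3,10],[20,17],[21,10],[28,11],[39,10],[45,1],[46,0]]
[[3,10],[20,17],[21,10],[28,11],[45,1],[46,0]]
[[3,10],[20,17],[21,10],[28,11],[45,1],[46,0]]
[[3,10],[20,17],[21,10],[28,11],[33,19],[36,11],[45,1],[46,0]]
[[1,9],[3,10],[20,17],[21,10],[28,11],[33,19],[36,11],[45,1],[46,0]]
[[1,9],[3,10],[20,17],[21,10],[28,11],[33,19],[36,11],[50,0]]
[[1,9],[3,10],[16,16],[20,17],[21,16],[25,10],[28,11],[33,19],[36,11],[50,0]]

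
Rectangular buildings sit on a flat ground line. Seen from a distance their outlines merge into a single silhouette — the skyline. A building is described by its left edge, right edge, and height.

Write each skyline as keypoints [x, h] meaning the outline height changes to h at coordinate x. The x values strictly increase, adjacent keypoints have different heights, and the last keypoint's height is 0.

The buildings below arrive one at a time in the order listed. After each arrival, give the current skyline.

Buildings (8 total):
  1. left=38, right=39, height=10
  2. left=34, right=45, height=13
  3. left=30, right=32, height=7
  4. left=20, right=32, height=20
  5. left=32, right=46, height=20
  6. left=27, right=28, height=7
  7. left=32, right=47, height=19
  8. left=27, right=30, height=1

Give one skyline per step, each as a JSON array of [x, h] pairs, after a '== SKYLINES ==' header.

== SKYLINES ==
[[38,10],[39,0]]
[[34,13],[45,0]]
[[30,7],[32,0],[34,13],[45,0]]
[[20,20],[32,0],[34,13],[45,0]]
[[20,20],[46,0]]
[[20,20],[46,0]]
[[20,20],[46,19],[47,0]]
[[20,20],[46,19],[47,0]]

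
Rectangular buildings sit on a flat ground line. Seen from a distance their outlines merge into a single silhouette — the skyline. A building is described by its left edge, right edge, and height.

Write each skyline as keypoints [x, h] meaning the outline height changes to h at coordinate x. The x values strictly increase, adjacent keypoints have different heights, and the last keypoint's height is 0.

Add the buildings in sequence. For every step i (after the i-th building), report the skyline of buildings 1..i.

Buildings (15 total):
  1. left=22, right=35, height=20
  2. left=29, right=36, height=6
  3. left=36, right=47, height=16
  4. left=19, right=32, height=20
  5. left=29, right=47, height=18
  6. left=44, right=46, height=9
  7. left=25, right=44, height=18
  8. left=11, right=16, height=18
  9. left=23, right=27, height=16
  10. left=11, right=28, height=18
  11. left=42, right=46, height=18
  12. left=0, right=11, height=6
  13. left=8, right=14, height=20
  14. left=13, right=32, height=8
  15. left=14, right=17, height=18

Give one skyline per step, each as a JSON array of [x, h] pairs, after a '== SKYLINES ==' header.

== SKYLINES ==
[[22,20],[35,0]]
[[22,20],[35,6],[36,0]]
[[22,20],[35,6],[36,16],[47,0]]
[[19,20],[35,6],[36,16],[47,0]]
[[19,20],[35,18],[47,0]]
[[19,20],[35,18],[47,0]]
[[19,20],[35,18],[47,0]]
[[11,18],[16,0],[19,20],[35,18],[47,0]]
[[11,18],[16,0],[19,20],[35,18],[47,0]]
[[11,18],[19,20],[35,18],[47,0]]
[[11,18],[19,20],[35,18],[47,0]]
[[0,6],[11,18],[19,20],[35,18],[47,0]]
[[0,6],[8,20],[14,18],[19,20],[35,18],[47,0]]
[[0,6],[8,20],[14,18],[19,20],[35,18],[47,0]]
[[0,6],[8,20],[14,18],[19,20],[35,18],[47,0]]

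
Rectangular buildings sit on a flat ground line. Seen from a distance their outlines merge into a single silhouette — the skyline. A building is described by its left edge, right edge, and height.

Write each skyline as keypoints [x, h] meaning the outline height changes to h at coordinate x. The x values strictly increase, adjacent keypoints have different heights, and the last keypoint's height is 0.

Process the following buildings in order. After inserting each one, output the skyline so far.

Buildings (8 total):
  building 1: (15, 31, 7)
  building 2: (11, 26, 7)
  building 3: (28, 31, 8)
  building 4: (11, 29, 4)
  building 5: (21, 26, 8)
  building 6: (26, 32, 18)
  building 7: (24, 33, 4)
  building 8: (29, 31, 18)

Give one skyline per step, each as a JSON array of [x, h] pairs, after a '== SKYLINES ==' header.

== SKYLINES ==
[[15,7],[31,0]]
[[11,7],[31,0]]
[[11,7],[28,8],[31,0]]
[[11,7],[28,8],[31,0]]
[[11,7],[21,8],[26,7],[28,8],[31,0]]
[[11,7],[21,8],[26,18],[32,0]]
[[11,7],[21,8],[26,18],[32,4],[33,0]]
[[11,7],[21,8],[26,18],[32,4],[33,0]]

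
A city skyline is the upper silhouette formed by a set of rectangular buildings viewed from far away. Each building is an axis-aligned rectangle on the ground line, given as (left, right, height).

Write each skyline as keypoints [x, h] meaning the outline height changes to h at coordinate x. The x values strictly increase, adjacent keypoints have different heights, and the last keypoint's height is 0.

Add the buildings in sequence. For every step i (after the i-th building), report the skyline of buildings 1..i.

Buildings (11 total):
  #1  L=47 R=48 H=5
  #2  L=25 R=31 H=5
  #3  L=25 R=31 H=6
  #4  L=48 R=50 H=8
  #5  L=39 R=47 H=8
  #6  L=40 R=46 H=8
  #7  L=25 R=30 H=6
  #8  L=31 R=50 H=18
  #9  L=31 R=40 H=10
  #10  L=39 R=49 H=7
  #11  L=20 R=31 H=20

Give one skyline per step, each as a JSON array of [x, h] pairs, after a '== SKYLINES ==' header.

== SKYLINES ==
[[47,5],[48,0]]
[[25,5],[31,0],[47,5],[48,0]]
[[25,6],[31,0],[47,5],[48,0]]
[[25,6],[31,0],[47,5],[48,8],[50,0]]
[[25,6],[31,0],[39,8],[47,5],[48,8],[50,0]]
[[25,6],[31,0],[39,8],[47,5],[48,8],[50,0]]
[[25,6],[31,0],[39,8],[47,5],[48,8],[50,0]]
[[25,6],[31,18],[50,0]]
[[25,6],[31,18],[50,0]]
[[25,6],[31,18],[50,0]]
[[20,20],[31,18],[50,0]]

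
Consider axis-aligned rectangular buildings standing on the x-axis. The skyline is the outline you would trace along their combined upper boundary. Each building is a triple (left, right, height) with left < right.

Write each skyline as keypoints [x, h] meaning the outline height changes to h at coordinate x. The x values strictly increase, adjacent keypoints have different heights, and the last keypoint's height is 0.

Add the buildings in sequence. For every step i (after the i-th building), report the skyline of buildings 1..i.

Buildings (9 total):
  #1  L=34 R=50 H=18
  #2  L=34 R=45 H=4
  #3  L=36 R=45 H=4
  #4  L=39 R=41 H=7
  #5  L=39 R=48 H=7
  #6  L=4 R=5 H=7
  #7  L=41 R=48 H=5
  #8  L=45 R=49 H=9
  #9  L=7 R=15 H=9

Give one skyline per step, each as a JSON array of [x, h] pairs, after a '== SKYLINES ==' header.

== SKYLINES ==
[[34,18],[50,0]]
[[34,18],[50,0]]
[[34,18],[50,0]]
[[34,18],[50,0]]
[[34,18],[50,0]]
[[4,7],[5,0],[34,18],[50,0]]
[[4,7],[5,0],[34,18],[50,0]]
[[4,7],[5,0],[34,18],[50,0]]
[[4,7],[5,0],[7,9],[15,0],[34,18],[50,0]]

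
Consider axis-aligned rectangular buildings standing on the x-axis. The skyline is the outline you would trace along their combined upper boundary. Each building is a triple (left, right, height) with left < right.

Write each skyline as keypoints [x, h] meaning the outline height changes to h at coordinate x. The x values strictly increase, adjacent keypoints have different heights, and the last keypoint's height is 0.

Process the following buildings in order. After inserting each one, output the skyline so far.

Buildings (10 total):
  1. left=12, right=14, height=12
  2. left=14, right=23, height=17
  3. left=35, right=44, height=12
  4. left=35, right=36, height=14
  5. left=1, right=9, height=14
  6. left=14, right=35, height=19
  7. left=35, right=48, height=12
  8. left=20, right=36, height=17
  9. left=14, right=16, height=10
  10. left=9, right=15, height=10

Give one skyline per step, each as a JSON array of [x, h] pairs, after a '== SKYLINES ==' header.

== SKYLINES ==
[[12,12],[14,0]]
[[12,12],[14,17],[23,0]]
[[12,12],[14,17],[23,0],[35,12],[44,0]]
[[12,12],[14,17],[23,0],[35,14],[36,12],[44,0]]
[[1,14],[9,0],[12,12],[14,17],[23,0],[35,14],[36,12],[44,0]]
[[1,14],[9,0],[12,12],[14,19],[35,14],[36,12],[44,0]]
[[1,14],[9,0],[12,12],[14,19],[35,14],[36,12],[48,0]]
[[1,14],[9,0],[12,12],[14,19],[35,17],[36,12],[48,0]]
[[1,14],[9,0],[12,12],[14,19],[35,17],[36,12],[48,0]]
[[1,14],[9,10],[12,12],[14,19],[35,17],[36,12],[48,0]]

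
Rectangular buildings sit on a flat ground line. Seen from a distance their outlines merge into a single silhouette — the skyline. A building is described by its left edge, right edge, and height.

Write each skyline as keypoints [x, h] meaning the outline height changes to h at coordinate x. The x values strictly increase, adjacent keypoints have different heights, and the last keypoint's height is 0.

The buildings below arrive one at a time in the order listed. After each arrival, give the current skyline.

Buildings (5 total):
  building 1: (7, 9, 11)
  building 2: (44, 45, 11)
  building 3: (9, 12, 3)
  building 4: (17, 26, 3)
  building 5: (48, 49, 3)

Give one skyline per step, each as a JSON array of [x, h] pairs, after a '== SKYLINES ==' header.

== SKYLINES ==
[[7,11],[9,0]]
[[7,11],[9,0],[44,11],[45,0]]
[[7,11],[9,3],[12,0],[44,11],[45,0]]
[[7,11],[9,3],[12,0],[17,3],[26,0],[44,11],[45,0]]
[[7,11],[9,3],[12,0],[17,3],[26,0],[44,11],[45,0],[48,3],[49,0]]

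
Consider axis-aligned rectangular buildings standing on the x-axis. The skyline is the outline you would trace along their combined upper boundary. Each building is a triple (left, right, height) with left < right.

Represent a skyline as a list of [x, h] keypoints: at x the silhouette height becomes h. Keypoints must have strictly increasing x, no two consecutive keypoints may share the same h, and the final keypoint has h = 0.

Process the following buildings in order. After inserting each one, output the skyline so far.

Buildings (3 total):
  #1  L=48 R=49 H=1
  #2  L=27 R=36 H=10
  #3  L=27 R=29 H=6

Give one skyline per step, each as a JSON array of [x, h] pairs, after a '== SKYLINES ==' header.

== SKYLINES ==
[[48,1],[49,0]]
[[27,10],[36,0],[48,1],[49,0]]
[[27,10],[36,0],[48,1],[49,0]]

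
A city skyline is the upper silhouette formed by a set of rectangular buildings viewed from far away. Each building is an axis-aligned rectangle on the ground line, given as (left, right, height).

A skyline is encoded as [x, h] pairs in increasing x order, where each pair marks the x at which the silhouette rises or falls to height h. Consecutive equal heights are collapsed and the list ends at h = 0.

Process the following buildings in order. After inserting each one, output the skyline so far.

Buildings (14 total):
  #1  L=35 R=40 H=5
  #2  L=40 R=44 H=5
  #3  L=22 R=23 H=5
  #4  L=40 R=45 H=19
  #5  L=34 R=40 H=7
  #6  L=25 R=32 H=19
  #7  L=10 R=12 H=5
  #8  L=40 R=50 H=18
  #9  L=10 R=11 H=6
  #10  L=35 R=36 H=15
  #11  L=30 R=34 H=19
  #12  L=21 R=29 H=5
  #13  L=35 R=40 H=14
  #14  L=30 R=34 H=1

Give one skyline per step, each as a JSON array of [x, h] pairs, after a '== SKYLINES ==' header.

== SKYLINES ==
[[35,5],[40,0]]
[[35,5],[44,0]]
[[22,5],[23,0],[35,5],[44,0]]
[[22,5],[23,0],[35,5],[40,19],[45,0]]
[[22,5],[23,0],[34,7],[40,19],[45,0]]
[[22,5],[23,0],[25,19],[32,0],[34,7],[40,19],[45,0]]
[[10,5],[12,0],[22,5],[23,0],[25,19],[32,0],[34,7],[40,19],[45,0]]
[[10,5],[12,0],[22,5],[23,0],[25,19],[32,0],[34,7],[40,19],[45,18],[50,0]]
[[10,6],[11,5],[12,0],[22,5],[23,0],[25,19],[32,0],[34,7],[40,19],[45,18],[50,0]]
[[10,6],[11,5],[12,0],[22,5],[23,0],[25,19],[32,0],[34,7],[35,15],[36,7],[40,19],[45,18],[50,0]]
[[10,6],[11,5],[12,0],[22,5],[23,0],[25,19],[34,7],[35,15],[36,7],[40,19],[45,18],[50,0]]
[[10,6],[11,5],[12,0],[21,5],[25,19],[34,7],[35,15],[36,7],[40,19],[45,18],[50,0]]
[[10,6],[11,5],[12,0],[21,5],[25,19],[34,7],[35,15],[36,14],[40,19],[45,18],[50,0]]
[[10,6],[11,5],[12,0],[21,5],[25,19],[34,7],[35,15],[36,14],[40,19],[45,18],[50,0]]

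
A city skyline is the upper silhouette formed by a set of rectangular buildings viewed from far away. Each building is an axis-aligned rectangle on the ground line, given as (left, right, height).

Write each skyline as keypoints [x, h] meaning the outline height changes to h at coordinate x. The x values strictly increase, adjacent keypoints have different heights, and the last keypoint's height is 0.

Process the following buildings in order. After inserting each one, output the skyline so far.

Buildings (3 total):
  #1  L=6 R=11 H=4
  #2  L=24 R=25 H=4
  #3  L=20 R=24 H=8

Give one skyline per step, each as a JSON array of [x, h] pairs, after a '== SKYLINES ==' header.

== SKYLINES ==
[[6,4],[11,0]]
[[6,4],[11,0],[24,4],[25,0]]
[[6,4],[11,0],[20,8],[24,4],[25,0]]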